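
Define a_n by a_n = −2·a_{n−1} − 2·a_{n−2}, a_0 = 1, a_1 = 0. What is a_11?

64

With companion matrix A = [[−2, −2], [1, 0]], [a_n, a_{n−1}]ᵀ = A·[a_{n−1}, a_{n−2}]ᵀ, so [a_11, a_10]ᵀ = A¹⁰·[a_1, a_0]ᵀ.
A¹⁰ = [[32, 64], [−32, −32]], giving [a_11, a_10]ᵀ = [[64], [−32]].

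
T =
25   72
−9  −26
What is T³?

tr T = −1 and det T = −2, so the characteristic polynomial is λ² − (−1)λ + (−2) with roots −2 and 1.
Eigenvectors give P = [[−8, −3], [3, 1]] with P⁻¹ = [[1, 3], [−3, −8]], and T = P·diag(−2, 1)·P⁻¹.
Then T³ = P·diag(−8, 1)·P⁻¹ = [[64, −3], [−24, 1]] · [[1, 3], [−3, −8]] = [[73, 216], [−27, −80]].

[[73, 216], [−27, −80]]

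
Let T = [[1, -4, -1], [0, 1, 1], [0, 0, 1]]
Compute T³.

T = I + N where N = [[0, -4, -1], [0, 0, 1], [0, 0, 0]] is strictly upper-triangular, so N³ = 0.
(I + N)³ = I + 3·N + 3·N² = [[1, -12, -15], [0, 1, 3], [0, 0, 1]].

[[1, -12, -15], [0, 1, 3], [0, 0, 1]]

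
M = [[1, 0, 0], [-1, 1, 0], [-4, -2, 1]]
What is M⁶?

[[1, 0, 0], [-6, 1, 0], [6, -12, 1]]

M = I + N where N = [[0, 0, 0], [-1, 0, 0], [-4, -2, 0]] is strictly lower-triangular, so N³ = 0.
(I + N)⁶ = I + 6·N + 15·N² = [[1, 0, 0], [-6, 1, 0], [6, -12, 1]].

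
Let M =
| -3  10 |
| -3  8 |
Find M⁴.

tr M = 5 and det M = 6, so the characteristic polynomial is λ² − (5)λ + (6) with roots 2 and 3.
Eigenvectors give P = [[2, -5], [1, -3]] with P⁻¹ = [[3, -5], [1, -2]], and M = P·diag(2, 3)·P⁻¹.
Then M⁴ = P·diag(16, 81)·P⁻¹ = [[32, -405], [16, -243]] · [[3, -5], [1, -2]] = [[-309, 650], [-195, 406]].

[[-309, 650], [-195, 406]]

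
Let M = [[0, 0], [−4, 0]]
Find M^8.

M is strictly triangular, hence nilpotent: M^2 = 0, so M^8 = 0.

[[0, 0], [0, 0]]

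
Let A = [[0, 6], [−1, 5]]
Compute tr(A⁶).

793

tr A = 5 and det A = 6, so the characteristic polynomial is λ² − (5)λ + (6) with roots 2 and 3.
Eigenvectors give P = [[3, −2], [1, −1]] with P⁻¹ = [[1, −2], [1, −3]], and A = P·diag(2, 3)·P⁻¹.
Then A⁶ = P·diag(64, 729)·P⁻¹ = [[192, −1458], [64, −729]] · [[1, −2], [1, −3]] = [[−1266, 3990], [−665, 2059]].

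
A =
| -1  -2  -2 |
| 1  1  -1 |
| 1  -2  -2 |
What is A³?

A² = [[-3, 4, 8], [-1, 1, -1], [-5, 0, 4]]
A³ = [[15, -6, -14], [1, 5, 3], [9, 2, 2]]

[[15, -6, -14], [1, 5, 3], [9, 2, 2]]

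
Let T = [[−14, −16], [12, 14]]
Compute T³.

tr T = 0 and det T = −4, so the characteristic polynomial is λ² − (0)λ + (−4) with roots −2 and 2.
Eigenvectors give P = [[4, −1], [−3, 1]] with P⁻¹ = [[1, 1], [3, 4]], and T = P·diag(−2, 2)·P⁻¹.
Then T³ = P·diag(−8, 8)·P⁻¹ = [[−32, −8], [24, 8]] · [[1, 1], [3, 4]] = [[−56, −64], [48, 56]].

[[−56, −64], [48, 56]]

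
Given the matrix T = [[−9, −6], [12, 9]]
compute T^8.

[[6561, 0], [0, 6561]]

tr T = 0 and det T = −9, so the characteristic polynomial is λ² − (0)λ + (−9) with roots −3 and 3.
Eigenvectors give P = [[−1, −1], [1, 2]] with P⁻¹ = [[−2, −1], [1, 1]], and T = P·diag(−3, 3)·P⁻¹.
Then T^8 = P·diag(6561, 6561)·P⁻¹ = [[−6561, −6561], [6561, 13122]] · [[−2, −1], [1, 1]] = [[6561, 0], [0, 6561]].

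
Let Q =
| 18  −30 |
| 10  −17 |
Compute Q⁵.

[[1068, −1650], [550, −857]]

tr Q = 1 and det Q = −6, so the characteristic polynomial is λ² − (1)λ + (−6) with roots −2 and 3.
Eigenvectors give P = [[−3, 2], [−2, 1]] with P⁻¹ = [[1, −2], [2, −3]], and Q = P·diag(−2, 3)·P⁻¹.
Then Q⁵ = P·diag(−32, 243)·P⁻¹ = [[96, 486], [64, 243]] · [[1, −2], [2, −3]] = [[1068, −1650], [550, −857]].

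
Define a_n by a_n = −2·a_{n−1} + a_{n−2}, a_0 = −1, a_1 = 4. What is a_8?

With companion matrix B = [[−2, 1], [1, 0]], [a_n, a_{n−1}]ᵀ = B·[a_{n−1}, a_{n−2}]ᵀ, so [a_8, a_7]ᵀ = B⁷·[a_1, a_0]ᵀ.
B⁷ = [[−408, 169], [169, −70]], giving [a_8, a_7]ᵀ = [[−1801], [746]].

−1801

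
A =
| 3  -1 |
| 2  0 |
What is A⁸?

tr A = 3 and det A = 2, so the characteristic polynomial is λ² − (3)λ + (2) with roots 1 and 2.
Eigenvectors give P = [[-1, 1], [-2, 1]] with P⁻¹ = [[1, -1], [2, -1]], and A = P·diag(1, 2)·P⁻¹.
Then A⁸ = P·diag(1, 256)·P⁻¹ = [[-1, 256], [-2, 256]] · [[1, -1], [2, -1]] = [[511, -255], [510, -254]].

[[511, -255], [510, -254]]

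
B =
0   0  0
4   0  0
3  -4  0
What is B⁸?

B is strictly triangular, hence nilpotent: B³ = 0, so B⁸ = 0.

[[0, 0, 0], [0, 0, 0], [0, 0, 0]]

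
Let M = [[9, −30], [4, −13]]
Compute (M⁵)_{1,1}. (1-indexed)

tr M = −4 and det M = 3, so the characteristic polynomial is λ² − (−4)λ + (3) with roots −1 and −3.
Eigenvectors give P = [[3, −5], [1, −2]] with P⁻¹ = [[2, −5], [1, −3]], and M = P·diag(−1, −3)·P⁻¹.
Then M⁵ = P·diag(−1, −243)·P⁻¹ = [[−3, 1215], [−1, 486]] · [[2, −5], [1, −3]] = [[1209, −3630], [484, −1453]].

1209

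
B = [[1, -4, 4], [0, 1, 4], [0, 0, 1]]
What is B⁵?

[[1, -20, -140], [0, 1, 20], [0, 0, 1]]

B = I + N where N = [[0, -4, 4], [0, 0, 4], [0, 0, 0]] is strictly upper-triangular, so N³ = 0.
(I + N)⁵ = I + 5·N + 10·N² = [[1, -20, -140], [0, 1, 20], [0, 0, 1]].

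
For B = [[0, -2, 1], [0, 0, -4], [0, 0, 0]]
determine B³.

B is strictly triangular, hence nilpotent: B³ = 0, so B³ = 0.

[[0, 0, 0], [0, 0, 0], [0, 0, 0]]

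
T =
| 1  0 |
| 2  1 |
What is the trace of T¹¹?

T = I + N where N = [[0, 0], [2, 0]] is strictly lower-triangular, so N² = 0.
(I + N)¹¹ = I + 11·N = [[1, 0], [22, 1]].

2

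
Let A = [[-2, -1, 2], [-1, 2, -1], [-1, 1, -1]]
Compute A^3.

A^2 = [[3, 2, -5], [1, 4, -3], [2, 2, -2]]
A^3 = [[-3, -4, 9], [-3, 4, 1], [-4, 0, 4]]

[[-3, -4, 9], [-3, 4, 1], [-4, 0, 4]]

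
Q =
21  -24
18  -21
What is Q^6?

tr Q = 0 and det Q = -9, so the characteristic polynomial is λ² − (0)λ + (-9) with roots 3 and -3.
Eigenvectors give P = [[4, 1], [3, 1]] with P⁻¹ = [[1, -1], [-3, 4]], and Q = P·diag(3, -3)·P⁻¹.
Then Q^6 = P·diag(729, 729)·P⁻¹ = [[2916, 729], [2187, 729]] · [[1, -1], [-3, 4]] = [[729, 0], [0, 729]].

[[729, 0], [0, 729]]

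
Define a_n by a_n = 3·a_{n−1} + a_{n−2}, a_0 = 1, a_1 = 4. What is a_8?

16897

With companion matrix A = [[3, 1], [1, 0]], [a_n, a_{n−1}]ᵀ = A·[a_{n−1}, a_{n−2}]ᵀ, so [a_8, a_7]ᵀ = A^7·[a_1, a_0]ᵀ.
A^7 = [[3927, 1189], [1189, 360]], giving [a_8, a_7]ᵀ = [[16897], [5116]].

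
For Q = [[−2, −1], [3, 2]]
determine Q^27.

Q² = I (check: tr Q = 0 and det Q = −1), so Q^27 = Q since 27 is odd.

[[−2, −1], [3, 2]]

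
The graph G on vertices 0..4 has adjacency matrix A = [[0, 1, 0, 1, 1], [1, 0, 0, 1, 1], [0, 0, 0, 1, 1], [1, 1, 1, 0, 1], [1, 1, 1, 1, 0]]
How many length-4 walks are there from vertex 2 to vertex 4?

The number of length-4 walks from vertex 2 to vertex 4 is entry (2,4) of A⁴, where A is the adjacency matrix.
A² = [[3, 2, 2, 2, 2], [2, 3, 2, 2, 2], [2, 2, 2, 1, 1], [2, 2, 1, 4, 3], [2, 2, 1, 3, 4]]
A³ = [[6, 7, 4, 9, 9], [7, 6, 4, 9, 9], [4, 4, 2, 7, 7], [9, 9, 7, 8, 9], [9, 9, 7, 9, 8]]
A⁴ = [[25, 24, 18, 26, 26], [24, 25, 18, 26, 26], [18, 18, 14, 17, 17], [26, 26, 17, 34, 33], [26, 26, 17, 33, 34]]

17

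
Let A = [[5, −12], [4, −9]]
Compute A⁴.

tr A = −4 and det A = 3, so the characteristic polynomial is λ² − (−4)λ + (3) with roots −1 and −3.
Eigenvectors give P = [[2, −3], [1, −2]] with P⁻¹ = [[2, −3], [1, −2]], and A = P·diag(−1, −3)·P⁻¹.
Then A⁴ = P·diag(1, 81)·P⁻¹ = [[2, −243], [1, −162]] · [[2, −3], [1, −2]] = [[−239, 480], [−160, 321]].

[[−239, 480], [−160, 321]]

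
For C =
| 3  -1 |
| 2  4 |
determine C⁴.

C² = [[7, -7], [14, 14]]
C³ = [[7, -35], [70, 42]]
C⁴ = [[-49, -147], [294, 98]]

[[-49, -147], [294, 98]]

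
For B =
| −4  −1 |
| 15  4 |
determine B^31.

[[−4, −1], [15, 4]]

B² = I (check: tr B = 0 and det B = −1), so B^31 = B since 31 is odd.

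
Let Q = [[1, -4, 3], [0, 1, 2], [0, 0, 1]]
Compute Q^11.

[[1, -44, -407], [0, 1, 22], [0, 0, 1]]

Q = I + N where N = [[0, -4, 3], [0, 0, 2], [0, 0, 0]] is strictly upper-triangular, so N^3 = 0.
(I + N)^11 = I + 11·N + 55·N^2 = [[1, -44, -407], [0, 1, 22], [0, 0, 1]].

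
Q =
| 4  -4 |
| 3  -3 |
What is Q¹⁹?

[[4, -4], [3, -3]]

Q² = Q (a projection; rank 1, trace 1), so Q¹⁹ = Q.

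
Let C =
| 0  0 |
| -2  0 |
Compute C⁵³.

[[0, 0], [0, 0]]

C is strictly triangular, hence nilpotent: C² = 0, so C⁵³ = 0.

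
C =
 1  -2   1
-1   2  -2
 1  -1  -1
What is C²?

[[4, -7, 4], [-5, 8, -3], [1, -3, 4]]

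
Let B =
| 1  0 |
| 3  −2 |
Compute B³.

tr B = −1 and det B = −2, so the characteristic polynomial is λ² − (−1)λ + (−2) with roots −2 and 1.
Eigenvectors give P = [[0, 1], [−1, 1]] with P⁻¹ = [[1, −1], [1, 0]], and B = P·diag(−2, 1)·P⁻¹.
Then B³ = P·diag(−8, 1)·P⁻¹ = [[0, 1], [8, 1]] · [[1, −1], [1, 0]] = [[1, 0], [9, −8]].

[[1, 0], [9, −8]]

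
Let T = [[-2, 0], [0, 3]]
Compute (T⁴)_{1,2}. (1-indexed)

T² = [[4, 0], [0, 9]]
T³ = [[-8, 0], [0, 27]]
T⁴ = [[16, 0], [0, 81]]

0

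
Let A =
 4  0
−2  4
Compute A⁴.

A² = [[16, 0], [−16, 16]]
A³ = [[64, 0], [−96, 64]]
A⁴ = [[256, 0], [−512, 256]]

[[256, 0], [−512, 256]]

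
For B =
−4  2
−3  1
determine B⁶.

tr B = −3 and det B = 2, so the characteristic polynomial is λ² − (−3)λ + (2) with roots −2 and −1.
Eigenvectors give P = [[1, 2], [1, 3]] with P⁻¹ = [[3, −2], [−1, 1]], and B = P·diag(−2, −1)·P⁻¹.
Then B⁶ = P·diag(64, 1)·P⁻¹ = [[64, 2], [64, 3]] · [[3, −2], [−1, 1]] = [[190, −126], [189, −125]].

[[190, −126], [189, −125]]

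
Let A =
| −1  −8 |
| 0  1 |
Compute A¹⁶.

A² = I (check: tr A = 0 and det A = −1), so A¹⁶ = I since 16 is even.

[[1, 0], [0, 1]]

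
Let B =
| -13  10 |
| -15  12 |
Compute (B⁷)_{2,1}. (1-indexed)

tr B = -1 and det B = -6, so the characteristic polynomial is λ² − (-1)λ + (-6) with roots -3 and 2.
Eigenvectors give P = [[1, 2], [1, 3]] with P⁻¹ = [[3, -2], [-1, 1]], and B = P·diag(-3, 2)·P⁻¹.
Then B⁷ = P·diag(-2187, 128)·P⁻¹ = [[-2187, 256], [-2187, 384]] · [[3, -2], [-1, 1]] = [[-6817, 4630], [-6945, 4758]].

-6945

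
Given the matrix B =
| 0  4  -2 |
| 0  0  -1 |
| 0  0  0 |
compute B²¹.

B is strictly triangular, hence nilpotent: B³ = 0, so B²¹ = 0.

[[0, 0, 0], [0, 0, 0], [0, 0, 0]]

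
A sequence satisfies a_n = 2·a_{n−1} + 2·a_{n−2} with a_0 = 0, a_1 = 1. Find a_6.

120

With companion matrix A = [[2, 2], [1, 0]], [a_n, a_{n−1}]ᵀ = A·[a_{n−1}, a_{n−2}]ᵀ, so [a_6, a_5]ᵀ = A⁵·[a_1, a_0]ᵀ.
A⁵ = [[120, 88], [44, 32]], giving [a_6, a_5]ᵀ = [[120], [44]].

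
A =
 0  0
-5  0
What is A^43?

[[0, 0], [0, 0]]

A is strictly triangular, hence nilpotent: A^2 = 0, so A^43 = 0.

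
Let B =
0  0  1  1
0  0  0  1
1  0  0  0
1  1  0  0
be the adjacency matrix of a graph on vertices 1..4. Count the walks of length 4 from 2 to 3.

The number of length-4 walks from vertex 2 to vertex 3 is entry (2,3) of B⁴, where B is the adjacency matrix.
B² = [[2, 1, 0, 0], [1, 1, 0, 0], [0, 0, 1, 1], [0, 0, 1, 2]]
B³ = [[0, 0, 2, 3], [0, 0, 1, 2], [2, 1, 0, 0], [3, 2, 0, 0]]
B⁴ = [[5, 3, 0, 0], [3, 2, 0, 0], [0, 0, 2, 3], [0, 0, 3, 5]]

0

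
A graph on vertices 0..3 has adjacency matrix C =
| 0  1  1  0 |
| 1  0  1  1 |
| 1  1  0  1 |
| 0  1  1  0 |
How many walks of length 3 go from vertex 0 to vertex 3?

The number of length-3 walks from vertex 0 to vertex 3 is entry (0,3) of C³, where C is the adjacency matrix.
C² = [[2, 1, 1, 2], [1, 3, 2, 1], [1, 2, 3, 1], [2, 1, 1, 2]]
C³ = [[2, 5, 5, 2], [5, 4, 5, 5], [5, 5, 4, 5], [2, 5, 5, 2]]

2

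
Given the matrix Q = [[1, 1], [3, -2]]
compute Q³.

[[1, 6], [18, -17]]

Q² = [[4, -1], [-3, 7]]
Q³ = [[1, 6], [18, -17]]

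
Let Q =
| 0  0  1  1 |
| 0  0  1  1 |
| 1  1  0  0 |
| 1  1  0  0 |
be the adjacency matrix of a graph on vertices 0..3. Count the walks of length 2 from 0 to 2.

The number of length-2 walks from vertex 0 to vertex 2 is entry (0,2) of Q^2, where Q is the adjacency matrix.
Q^2 = [[2, 2, 0, 0], [2, 2, 0, 0], [0, 0, 2, 2], [0, 0, 2, 2]]

0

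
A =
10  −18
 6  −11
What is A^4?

[[−44, 90], [−30, 61]]

tr A = −1 and det A = −2, so the characteristic polynomial is λ² − (−1)λ + (−2) with roots 1 and −2.
Eigenvectors give P = [[2, −3], [1, −2]] with P⁻¹ = [[2, −3], [1, −2]], and A = P·diag(1, −2)·P⁻¹.
Then A^4 = P·diag(1, 16)·P⁻¹ = [[2, −48], [1, −32]] · [[2, −3], [1, −2]] = [[−44, 90], [−30, 61]].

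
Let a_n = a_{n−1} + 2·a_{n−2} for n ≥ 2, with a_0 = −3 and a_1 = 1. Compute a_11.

With companion matrix B = [[1, 2], [1, 0]], [a_n, a_{n−1}]ᵀ = B·[a_{n−1}, a_{n−2}]ᵀ, so [a_11, a_10]ᵀ = B^10·[a_1, a_0]ᵀ.
B^10 = [[683, 682], [341, 342]], giving [a_11, a_10]ᵀ = [[−1363], [−685]].

−1363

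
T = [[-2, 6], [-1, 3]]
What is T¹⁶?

T² = T (a projection; rank 1, trace 1), so T¹⁶ = T.

[[-2, 6], [-1, 3]]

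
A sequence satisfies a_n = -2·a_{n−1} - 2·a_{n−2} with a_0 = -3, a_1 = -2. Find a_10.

160

With companion matrix M = [[-2, -2], [1, 0]], [a_n, a_{n−1}]ᵀ = M·[a_{n−1}, a_{n−2}]ᵀ, so [a_10, a_9]ᵀ = M⁹·[a_1, a_0]ᵀ.
M⁹ = [[-32, -32], [16, 0]], giving [a_10, a_9]ᵀ = [[160], [-32]].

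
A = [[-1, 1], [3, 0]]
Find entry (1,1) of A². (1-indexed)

4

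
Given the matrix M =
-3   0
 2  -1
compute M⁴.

[[81, 0], [-80, 1]]

tr M = -4 and det M = 3, so the characteristic polynomial is λ² − (-4)λ + (3) with roots -1 and -3.
Eigenvectors give P = [[0, 1], [1, -1]] with P⁻¹ = [[1, 1], [1, 0]], and M = P·diag(-1, -3)·P⁻¹.
Then M⁴ = P·diag(1, 81)·P⁻¹ = [[0, 81], [1, -81]] · [[1, 1], [1, 0]] = [[81, 0], [-80, 1]].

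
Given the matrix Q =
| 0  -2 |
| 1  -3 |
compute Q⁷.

[[126, -254], [127, -255]]

tr Q = -3 and det Q = 2, so the characteristic polynomial is λ² − (-3)λ + (2) with roots -1 and -2.
Eigenvectors give P = [[2, -1], [1, -1]] with P⁻¹ = [[1, -1], [1, -2]], and Q = P·diag(-1, -2)·P⁻¹.
Then Q⁷ = P·diag(-1, -128)·P⁻¹ = [[-2, 128], [-1, 128]] · [[1, -1], [1, -2]] = [[126, -254], [127, -255]].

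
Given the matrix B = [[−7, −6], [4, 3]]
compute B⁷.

[[−6559, −6558], [4372, 4371]]

tr B = −4 and det B = 3, so the characteristic polynomial is λ² − (−4)λ + (3) with roots −3 and −1.
Eigenvectors give P = [[3, −1], [−2, 1]] with P⁻¹ = [[1, 1], [2, 3]], and B = P·diag(−3, −1)·P⁻¹.
Then B⁷ = P·diag(−2187, −1)·P⁻¹ = [[−6561, 1], [4374, −1]] · [[1, 1], [2, 3]] = [[−6559, −6558], [4372, 4371]].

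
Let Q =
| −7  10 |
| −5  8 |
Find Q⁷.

tr Q = 1 and det Q = −6, so the characteristic polynomial is λ² − (1)λ + (−6) with roots −2 and 3.
Eigenvectors give P = [[2, 1], [1, 1]] with P⁻¹ = [[1, −1], [−1, 2]], and Q = P·diag(−2, 3)·P⁻¹.
Then Q⁷ = P·diag(−128, 2187)·P⁻¹ = [[−256, 2187], [−128, 2187]] · [[1, −1], [−1, 2]] = [[−2443, 4630], [−2315, 4502]].

[[−2443, 4630], [−2315, 4502]]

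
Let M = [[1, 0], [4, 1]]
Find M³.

M = I + N where N = [[0, 0], [4, 0]] is strictly lower-triangular, so N² = 0.
(I + N)³ = I + 3·N = [[1, 0], [12, 1]].

[[1, 0], [12, 1]]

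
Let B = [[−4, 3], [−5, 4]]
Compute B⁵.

[[−4, 3], [−5, 4]]

B² = I (check: tr B = 0 and det B = −1), so B⁵ = B since 5 is odd.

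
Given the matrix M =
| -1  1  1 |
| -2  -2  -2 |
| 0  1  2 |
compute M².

[[-1, -2, -1], [6, 0, -2], [-2, 0, 2]]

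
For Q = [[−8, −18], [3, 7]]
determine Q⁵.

[[−98, −198], [33, 67]]

tr Q = −1 and det Q = −2, so the characteristic polynomial is λ² − (−1)λ + (−2) with roots 1 and −2.
Eigenvectors give P = [[2, 3], [−1, −1]] with P⁻¹ = [[−1, −3], [1, 2]], and Q = P·diag(1, −2)·P⁻¹.
Then Q⁵ = P·diag(1, −32)·P⁻¹ = [[2, −96], [−1, 32]] · [[−1, −3], [1, 2]] = [[−98, −198], [33, 67]].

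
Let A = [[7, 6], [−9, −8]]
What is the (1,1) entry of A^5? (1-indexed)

67

tr A = −1 and det A = −2, so the characteristic polynomial is λ² − (−1)λ + (−2) with roots 1 and −2.
Eigenvectors give P = [[−1, −2], [1, 3]] with P⁻¹ = [[−3, −2], [1, 1]], and A = P·diag(1, −2)·P⁻¹.
Then A^5 = P·diag(1, −32)·P⁻¹ = [[−1, 64], [1, −96]] · [[−3, −2], [1, 1]] = [[67, 66], [−99, −98]].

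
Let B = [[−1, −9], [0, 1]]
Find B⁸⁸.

B² = I (check: tr B = 0 and det B = −1), so B⁸⁸ = I since 88 is even.

[[1, 0], [0, 1]]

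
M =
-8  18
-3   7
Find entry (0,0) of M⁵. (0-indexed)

-98

tr M = -1 and det M = -2, so the characteristic polynomial is λ² − (-1)λ + (-2) with roots 1 and -2.
Eigenvectors give P = [[2, 3], [1, 1]] with P⁻¹ = [[-1, 3], [1, -2]], and M = P·diag(1, -2)·P⁻¹.
Then M⁵ = P·diag(1, -32)·P⁻¹ = [[2, -96], [1, -32]] · [[-1, 3], [1, -2]] = [[-98, 198], [-33, 67]].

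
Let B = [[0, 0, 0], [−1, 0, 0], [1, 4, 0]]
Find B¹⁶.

[[0, 0, 0], [0, 0, 0], [0, 0, 0]]

B is strictly triangular, hence nilpotent: B³ = 0, so B¹⁶ = 0.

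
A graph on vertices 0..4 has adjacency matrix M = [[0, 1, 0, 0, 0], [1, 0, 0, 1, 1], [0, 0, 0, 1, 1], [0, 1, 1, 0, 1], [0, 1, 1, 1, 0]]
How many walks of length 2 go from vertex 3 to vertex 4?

2

The number of length-2 walks from vertex 3 to vertex 4 is entry (3,4) of M^2, where M is the adjacency matrix.
M^2 = [[1, 0, 0, 1, 1], [0, 3, 2, 1, 1], [0, 2, 2, 1, 1], [1, 1, 1, 3, 2], [1, 1, 1, 2, 3]]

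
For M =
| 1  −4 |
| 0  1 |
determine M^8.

M = I + N where N = [[0, −4], [0, 0]] is strictly upper-triangular, so N^2 = 0.
(I + N)^8 = I + 8·N = [[1, −32], [0, 1]].

[[1, −32], [0, 1]]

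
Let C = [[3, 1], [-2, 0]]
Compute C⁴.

[[31, 15], [-30, -14]]

C² = [[7, 3], [-6, -2]]
C³ = [[15, 7], [-14, -6]]
C⁴ = [[31, 15], [-30, -14]]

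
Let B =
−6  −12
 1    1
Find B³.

tr B = −5 and det B = 6, so the characteristic polynomial is λ² − (−5)λ + (6) with roots −3 and −2.
Eigenvectors give P = [[4, −3], [−1, 1]] with P⁻¹ = [[1, 3], [1, 4]], and B = P·diag(−3, −2)·P⁻¹.
Then B³ = P·diag(−27, −8)·P⁻¹ = [[−108, 24], [27, −8]] · [[1, 3], [1, 4]] = [[−84, −228], [19, 49]].

[[−84, −228], [19, 49]]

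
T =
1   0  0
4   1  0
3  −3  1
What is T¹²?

[[1, 0, 0], [48, 1, 0], [−756, −36, 1]]

T = I + N where N = [[0, 0, 0], [4, 0, 0], [3, −3, 0]] is strictly lower-triangular, so N³ = 0.
(I + N)¹² = I + 12·N + 66·N² = [[1, 0, 0], [48, 1, 0], [−756, −36, 1]].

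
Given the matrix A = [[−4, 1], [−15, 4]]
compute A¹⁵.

A² = I (check: tr A = 0 and det A = −1), so A¹⁵ = A since 15 is odd.

[[−4, 1], [−15, 4]]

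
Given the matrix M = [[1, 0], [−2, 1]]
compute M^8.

M = I + N where N = [[0, 0], [−2, 0]] is strictly lower-triangular, so N^2 = 0.
(I + N)^8 = I + 8·N = [[1, 0], [−16, 1]].

[[1, 0], [−16, 1]]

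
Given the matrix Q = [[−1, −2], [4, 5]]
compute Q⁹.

tr Q = 4 and det Q = 3, so the characteristic polynomial is λ² − (4)λ + (3) with roots 3 and 1.
Eigenvectors give P = [[1, −1], [−2, 1]] with P⁻¹ = [[−1, −1], [−2, −1]], and Q = P·diag(3, 1)·P⁻¹.
Then Q⁹ = P·diag(19683, 1)·P⁻¹ = [[19683, −1], [−39366, 1]] · [[−1, −1], [−2, −1]] = [[−19681, −19682], [39364, 39365]].

[[−19681, −19682], [39364, 39365]]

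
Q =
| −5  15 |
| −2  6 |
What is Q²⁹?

Q² = Q (a projection; rank 1, trace 1), so Q²⁹ = Q.

[[−5, 15], [−2, 6]]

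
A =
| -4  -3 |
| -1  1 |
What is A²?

[[19, 9], [3, 4]]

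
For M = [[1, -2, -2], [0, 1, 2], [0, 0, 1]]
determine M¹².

[[1, -24, -288], [0, 1, 24], [0, 0, 1]]

M = I + N where N = [[0, -2, -2], [0, 0, 2], [0, 0, 0]] is strictly upper-triangular, so N³ = 0.
(I + N)¹² = I + 12·N + 66·N² = [[1, -24, -288], [0, 1, 24], [0, 0, 1]].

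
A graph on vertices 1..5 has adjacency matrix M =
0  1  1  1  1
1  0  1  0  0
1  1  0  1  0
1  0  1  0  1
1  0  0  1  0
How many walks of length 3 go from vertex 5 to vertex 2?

3

The number of length-3 walks from vertex 5 to vertex 2 is entry (5,2) of M^3, where M is the adjacency matrix.
M^2 = [[4, 1, 2, 2, 1], [1, 2, 1, 2, 1], [2, 1, 3, 1, 2], [2, 2, 1, 3, 1], [1, 1, 2, 1, 2]]
M^3 = [[6, 6, 7, 7, 6], [6, 2, 5, 3, 3], [7, 5, 4, 7, 3], [7, 3, 7, 4, 5], [6, 3, 3, 5, 2]]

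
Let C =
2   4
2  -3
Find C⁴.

C² = [[12, -4], [-2, 17]]
C³ = [[16, 60], [30, -59]]
C⁴ = [[152, -116], [-58, 297]]

[[152, -116], [-58, 297]]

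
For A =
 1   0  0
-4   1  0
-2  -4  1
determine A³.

[[1, 0, 0], [-12, 1, 0], [42, -12, 1]]

A = I + N where N = [[0, 0, 0], [-4, 0, 0], [-2, -4, 0]] is strictly lower-triangular, so N³ = 0.
(I + N)³ = I + 3·N + 3·N² = [[1, 0, 0], [-12, 1, 0], [42, -12, 1]].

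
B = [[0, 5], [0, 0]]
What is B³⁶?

[[0, 0], [0, 0]]

B is strictly triangular, hence nilpotent: B² = 0, so B³⁶ = 0.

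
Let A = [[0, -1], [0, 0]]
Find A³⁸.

[[0, 0], [0, 0]]

A is strictly triangular, hence nilpotent: A² = 0, so A³⁸ = 0.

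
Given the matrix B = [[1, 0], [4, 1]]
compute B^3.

B = I + N where N = [[0, 0], [4, 0]] is strictly lower-triangular, so N^2 = 0.
(I + N)^3 = I + 3·N = [[1, 0], [12, 1]].

[[1, 0], [12, 1]]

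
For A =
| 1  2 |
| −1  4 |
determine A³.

[[−11, 38], [−19, 46]]

tr A = 5 and det A = 6, so the characteristic polynomial is λ² − (5)λ + (6) with roots 2 and 3.
Eigenvectors give P = [[2, −1], [1, −1]] with P⁻¹ = [[1, −1], [1, −2]], and A = P·diag(2, 3)·P⁻¹.
Then A³ = P·diag(8, 27)·P⁻¹ = [[16, −27], [8, −27]] · [[1, −1], [1, −2]] = [[−11, 38], [−19, 46]].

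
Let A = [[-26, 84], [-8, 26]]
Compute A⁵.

[[-416, 1344], [-128, 416]]

tr A = 0 and det A = -4, so the characteristic polynomial is λ² − (0)λ + (-4) with roots 2 and -2.
Eigenvectors give P = [[3, -7], [1, -2]] with P⁻¹ = [[-2, 7], [-1, 3]], and A = P·diag(2, -2)·P⁻¹.
Then A⁵ = P·diag(32, -32)·P⁻¹ = [[96, 224], [32, 64]] · [[-2, 7], [-1, 3]] = [[-416, 1344], [-128, 416]].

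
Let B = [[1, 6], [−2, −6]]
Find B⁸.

[[−18659, −37830], [12610, 25476]]

tr B = −5 and det B = 6, so the characteristic polynomial is λ² − (−5)λ + (6) with roots −3 and −2.
Eigenvectors give P = [[−3, 2], [2, −1]] with P⁻¹ = [[1, 2], [2, 3]], and B = P·diag(−3, −2)·P⁻¹.
Then B⁸ = P·diag(6561, 256)·P⁻¹ = [[−19683, 512], [13122, −256]] · [[1, 2], [2, 3]] = [[−18659, −37830], [12610, 25476]].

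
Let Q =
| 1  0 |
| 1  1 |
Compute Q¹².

[[1, 0], [12, 1]]

Q = I + N where N = [[0, 0], [1, 0]] is strictly lower-triangular, so N² = 0.
(I + N)¹² = I + 12·N = [[1, 0], [12, 1]].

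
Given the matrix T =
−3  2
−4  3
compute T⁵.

[[−3, 2], [−4, 3]]

T² = I (check: tr T = 0 and det T = −1), so T⁵ = T since 5 is odd.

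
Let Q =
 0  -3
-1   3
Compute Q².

[[3, -9], [-3, 12]]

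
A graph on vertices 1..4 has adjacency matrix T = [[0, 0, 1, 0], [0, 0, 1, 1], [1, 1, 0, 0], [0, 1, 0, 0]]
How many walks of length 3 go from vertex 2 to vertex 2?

The number of length-3 walks from vertex 2 to vertex 2 is entry (2,2) of T³, where T is the adjacency matrix.
T² = [[1, 1, 0, 0], [1, 2, 0, 0], [0, 0, 2, 1], [0, 0, 1, 1]]
T³ = [[0, 0, 2, 1], [0, 0, 3, 2], [2, 3, 0, 0], [1, 2, 0, 0]]

0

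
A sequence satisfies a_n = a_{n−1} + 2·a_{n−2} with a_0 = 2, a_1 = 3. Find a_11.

3413

With companion matrix B = [[1, 2], [1, 0]], [a_n, a_{n−1}]ᵀ = B·[a_{n−1}, a_{n−2}]ᵀ, so [a_11, a_10]ᵀ = B^10·[a_1, a_0]ᵀ.
B^10 = [[683, 682], [341, 342]], giving [a_11, a_10]ᵀ = [[3413], [1707]].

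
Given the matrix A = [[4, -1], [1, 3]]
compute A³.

[[53, -36], [36, 17]]

A² = [[15, -7], [7, 8]]
A³ = [[53, -36], [36, 17]]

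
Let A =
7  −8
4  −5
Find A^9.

tr A = 2 and det A = −3, so the characteristic polynomial is λ² − (2)λ + (−3) with roots −1 and 3.
Eigenvectors give P = [[1, −2], [1, −1]] with P⁻¹ = [[−1, 2], [−1, 1]], and A = P·diag(−1, 3)·P⁻¹.
Then A^9 = P·diag(−1, 19683)·P⁻¹ = [[−1, −39366], [−1, −19683]] · [[−1, 2], [−1, 1]] = [[39367, −39368], [19684, −19685]].

[[39367, −39368], [19684, −19685]]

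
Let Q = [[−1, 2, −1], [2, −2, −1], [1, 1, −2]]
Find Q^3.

[[−17, 23, 1], [23, −26, −4], [−1, 4, −1]]

Q^2 = [[4, −7, 1], [−7, 7, 2], [−1, −2, 2]]
Q^3 = [[−17, 23, 1], [23, −26, −4], [−1, 4, −1]]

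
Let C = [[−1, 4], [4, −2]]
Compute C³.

C² = [[17, −12], [−12, 20]]
C³ = [[−65, 92], [92, −88]]

[[−65, 92], [92, −88]]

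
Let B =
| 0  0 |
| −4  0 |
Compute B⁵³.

[[0, 0], [0, 0]]

B is strictly triangular, hence nilpotent: B² = 0, so B⁵³ = 0.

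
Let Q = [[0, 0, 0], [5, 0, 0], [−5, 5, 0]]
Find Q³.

Q is strictly triangular, hence nilpotent: Q³ = 0, so Q³ = 0.

[[0, 0, 0], [0, 0, 0], [0, 0, 0]]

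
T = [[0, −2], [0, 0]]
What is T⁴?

T is strictly triangular, hence nilpotent: T² = 0, so T⁴ = 0.

[[0, 0], [0, 0]]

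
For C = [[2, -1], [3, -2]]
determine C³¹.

[[2, -1], [3, -2]]

C² = I (check: tr C = 0 and det C = -1), so C³¹ = C since 31 is odd.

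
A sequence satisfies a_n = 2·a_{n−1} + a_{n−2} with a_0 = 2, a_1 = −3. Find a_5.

−63

With companion matrix C = [[2, 1], [1, 0]], [a_n, a_{n−1}]ᵀ = C·[a_{n−1}, a_{n−2}]ᵀ, so [a_5, a_4]ᵀ = C⁴·[a_1, a_0]ᵀ.
C⁴ = [[29, 12], [12, 5]], giving [a_5, a_4]ᵀ = [[−63], [−26]].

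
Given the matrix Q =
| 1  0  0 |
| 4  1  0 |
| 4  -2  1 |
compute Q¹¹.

[[1, 0, 0], [44, 1, 0], [-396, -22, 1]]

Q = I + N where N = [[0, 0, 0], [4, 0, 0], [4, -2, 0]] is strictly lower-triangular, so N³ = 0.
(I + N)¹¹ = I + 11·N + 55·N² = [[1, 0, 0], [44, 1, 0], [-396, -22, 1]].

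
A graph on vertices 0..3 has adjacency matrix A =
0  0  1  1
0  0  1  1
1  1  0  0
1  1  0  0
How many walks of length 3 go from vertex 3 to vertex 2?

The number of length-3 walks from vertex 3 to vertex 2 is entry (3,2) of A^3, where A is the adjacency matrix.
A^2 = [[2, 2, 0, 0], [2, 2, 0, 0], [0, 0, 2, 2], [0, 0, 2, 2]]
A^3 = [[0, 0, 4, 4], [0, 0, 4, 4], [4, 4, 0, 0], [4, 4, 0, 0]]

0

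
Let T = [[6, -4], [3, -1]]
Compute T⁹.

tr T = 5 and det T = 6, so the characteristic polynomial is λ² − (5)λ + (6) with roots 3 and 2.
Eigenvectors give P = [[4, 1], [3, 1]] with P⁻¹ = [[1, -1], [-3, 4]], and T = P·diag(3, 2)·P⁻¹.
Then T⁹ = P·diag(19683, 512)·P⁻¹ = [[78732, 512], [59049, 512]] · [[1, -1], [-3, 4]] = [[77196, -76684], [57513, -57001]].

[[77196, -76684], [57513, -57001]]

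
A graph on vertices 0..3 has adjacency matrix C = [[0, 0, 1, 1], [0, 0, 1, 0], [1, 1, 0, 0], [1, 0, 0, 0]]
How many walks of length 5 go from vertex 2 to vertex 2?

0

The number of length-5 walks from vertex 2 to vertex 2 is entry (2,2) of C^5, where C is the adjacency matrix.
C^2 = [[2, 1, 0, 0], [1, 1, 0, 0], [0, 0, 2, 1], [0, 0, 1, 1]]
C^3 = [[0, 0, 3, 2], [0, 0, 2, 1], [3, 2, 0, 0], [2, 1, 0, 0]]
C^4 = [[5, 3, 0, 0], [3, 2, 0, 0], [0, 0, 5, 3], [0, 0, 3, 2]]
C^5 = [[0, 0, 8, 5], [0, 0, 5, 3], [8, 5, 0, 0], [5, 3, 0, 0]]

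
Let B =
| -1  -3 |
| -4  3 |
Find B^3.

B^2 = [[13, -6], [-8, 21]]
B^3 = [[11, -57], [-76, 87]]

[[11, -57], [-76, 87]]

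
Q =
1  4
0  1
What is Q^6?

[[1, 24], [0, 1]]

Q = I + N where N = [[0, 4], [0, 0]] is strictly upper-triangular, so N^2 = 0.
(I + N)^6 = I + 6·N = [[1, 24], [0, 1]].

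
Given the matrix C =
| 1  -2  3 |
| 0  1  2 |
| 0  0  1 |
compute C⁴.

[[1, -8, -12], [0, 1, 8], [0, 0, 1]]

C = I + N where N = [[0, -2, 3], [0, 0, 2], [0, 0, 0]] is strictly upper-triangular, so N³ = 0.
(I + N)⁴ = I + 4·N + 6·N² = [[1, -8, -12], [0, 1, 8], [0, 0, 1]].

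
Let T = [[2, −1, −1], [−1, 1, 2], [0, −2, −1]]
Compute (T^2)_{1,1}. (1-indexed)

5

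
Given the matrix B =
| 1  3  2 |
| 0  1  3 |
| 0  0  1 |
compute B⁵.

B = I + N where N = [[0, 3, 2], [0, 0, 3], [0, 0, 0]] is strictly upper-triangular, so N³ = 0.
(I + N)⁵ = I + 5·N + 10·N² = [[1, 15, 100], [0, 1, 15], [0, 0, 1]].

[[1, 15, 100], [0, 1, 15], [0, 0, 1]]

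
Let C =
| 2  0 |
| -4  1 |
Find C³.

[[8, 0], [-28, 1]]

C² = [[4, 0], [-12, 1]]
C³ = [[8, 0], [-28, 1]]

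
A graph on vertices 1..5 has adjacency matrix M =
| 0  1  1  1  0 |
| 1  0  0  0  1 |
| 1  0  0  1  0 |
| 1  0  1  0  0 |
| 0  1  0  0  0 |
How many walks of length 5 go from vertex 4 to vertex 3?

13

The number of length-5 walks from vertex 4 to vertex 3 is entry (4,3) of M^5, where M is the adjacency matrix.
M^2 = [[3, 0, 1, 1, 1], [0, 2, 1, 1, 0], [1, 1, 2, 1, 0], [1, 1, 1, 2, 0], [1, 0, 0, 0, 1]]
M^3 = [[2, 4, 4, 4, 0], [4, 0, 1, 1, 2], [4, 1, 2, 3, 1], [4, 1, 3, 2, 1], [0, 2, 1, 1, 0]]
M^4 = [[12, 2, 6, 6, 4], [2, 6, 5, 5, 0], [6, 5, 7, 6, 1], [6, 5, 6, 7, 1], [4, 0, 1, 1, 2]]
M^5 = [[14, 16, 18, 18, 2], [16, 2, 7, 7, 6], [18, 7, 12, 13, 5], [18, 7, 13, 12, 5], [2, 6, 5, 5, 0]]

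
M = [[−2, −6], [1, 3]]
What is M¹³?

[[−2, −6], [1, 3]]

M² = M (a projection; rank 1, trace 1), so M¹³ = M.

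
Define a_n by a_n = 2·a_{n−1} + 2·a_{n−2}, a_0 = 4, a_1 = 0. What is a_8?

2624

With companion matrix T = [[2, 2], [1, 0]], [a_n, a_{n−1}]ᵀ = T·[a_{n−1}, a_{n−2}]ᵀ, so [a_8, a_7]ᵀ = T⁷·[a_1, a_0]ᵀ.
T⁷ = [[896, 656], [328, 240]], giving [a_8, a_7]ᵀ = [[2624], [960]].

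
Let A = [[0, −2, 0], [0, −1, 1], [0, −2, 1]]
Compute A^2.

[[0, 2, −2], [0, −1, 0], [0, 0, −1]]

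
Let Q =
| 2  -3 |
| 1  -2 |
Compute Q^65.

[[2, -3], [1, -2]]

Q² = I (check: tr Q = 0 and det Q = -1), so Q^65 = Q since 65 is odd.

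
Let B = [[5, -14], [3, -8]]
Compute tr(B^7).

tr B = -3 and det B = 2, so the characteristic polynomial is λ² − (-3)λ + (2) with roots -1 and -2.
Eigenvectors give P = [[7, -2], [3, -1]] with P⁻¹ = [[1, -2], [3, -7]], and B = P·diag(-1, -2)·P⁻¹.
Then B^7 = P·diag(-1, -128)·P⁻¹ = [[-7, 256], [-3, 128]] · [[1, -2], [3, -7]] = [[761, -1778], [381, -890]].

-129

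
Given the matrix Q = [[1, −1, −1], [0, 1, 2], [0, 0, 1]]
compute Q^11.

Q = I + N where N = [[0, −1, −1], [0, 0, 2], [0, 0, 0]] is strictly upper-triangular, so N^3 = 0.
(I + N)^11 = I + 11·N + 55·N^2 = [[1, −11, −121], [0, 1, 22], [0, 0, 1]].

[[1, −11, −121], [0, 1, 22], [0, 0, 1]]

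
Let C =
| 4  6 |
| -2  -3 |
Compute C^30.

[[4, 6], [-2, -3]]

C² = C (a projection; rank 1, trace 1), so C^30 = C.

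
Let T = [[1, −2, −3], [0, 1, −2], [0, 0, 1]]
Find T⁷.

T = I + N where N = [[0, −2, −3], [0, 0, −2], [0, 0, 0]] is strictly upper-triangular, so N³ = 0.
(I + N)⁷ = I + 7·N + 21·N² = [[1, −14, 63], [0, 1, −14], [0, 0, 1]].

[[1, −14, 63], [0, 1, −14], [0, 0, 1]]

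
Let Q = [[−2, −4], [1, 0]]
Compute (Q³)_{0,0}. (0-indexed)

Q² = [[0, 8], [−2, −4]]
Q³ = [[8, 0], [0, 8]]

8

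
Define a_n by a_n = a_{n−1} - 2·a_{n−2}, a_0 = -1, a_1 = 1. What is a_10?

With companion matrix M = [[1, -2], [1, 0]], [a_n, a_{n−1}]ᵀ = M·[a_{n−1}, a_{n−2}]ᵀ, so [a_10, a_9]ᵀ = M⁹·[a_1, a_0]ᵀ.
M⁹ = [[-11, 34], [-17, 6]], giving [a_10, a_9]ᵀ = [[-45], [-23]].

-45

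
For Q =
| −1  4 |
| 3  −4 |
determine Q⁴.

[[469, −820], [−615, 1084]]

Q² = [[13, −20], [−15, 28]]
Q³ = [[−73, 132], [99, −172]]
Q⁴ = [[469, −820], [−615, 1084]]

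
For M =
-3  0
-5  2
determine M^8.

[[6561, 0], [6305, 256]]

tr M = -1 and det M = -6, so the characteristic polynomial is λ² − (-1)λ + (-6) with roots -3 and 2.
Eigenvectors give P = [[1, 0], [1, -1]] with P⁻¹ = [[1, 0], [1, -1]], and M = P·diag(-3, 2)·P⁻¹.
Then M^8 = P·diag(6561, 256)·P⁻¹ = [[6561, 0], [6561, -256]] · [[1, 0], [1, -1]] = [[6561, 0], [6305, 256]].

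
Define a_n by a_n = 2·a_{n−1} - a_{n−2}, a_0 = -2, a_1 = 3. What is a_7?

33

With companion matrix T = [[2, -1], [1, 0]], [a_n, a_{n−1}]ᵀ = T·[a_{n−1}, a_{n−2}]ᵀ, so [a_7, a_6]ᵀ = T⁶·[a_1, a_0]ᵀ.
T⁶ = [[7, -6], [6, -5]], giving [a_7, a_6]ᵀ = [[33], [28]].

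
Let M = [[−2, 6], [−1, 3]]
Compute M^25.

M² = M (a projection; rank 1, trace 1), so M^25 = M.

[[−2, 6], [−1, 3]]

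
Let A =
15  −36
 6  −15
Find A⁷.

tr A = 0 and det A = −9, so the characteristic polynomial is λ² − (0)λ + (−9) with roots −3 and 3.
Eigenvectors give P = [[2, 3], [1, 1]] with P⁻¹ = [[−1, 3], [1, −2]], and A = P·diag(−3, 3)·P⁻¹.
Then A⁷ = P·diag(−2187, 2187)·P⁻¹ = [[−4374, 6561], [−2187, 2187]] · [[−1, 3], [1, −2]] = [[10935, −26244], [4374, −10935]].

[[10935, −26244], [4374, −10935]]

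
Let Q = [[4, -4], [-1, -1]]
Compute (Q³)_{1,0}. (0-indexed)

Q² = [[20, -12], [-3, 5]]
Q³ = [[92, -68], [-17, 7]]

-17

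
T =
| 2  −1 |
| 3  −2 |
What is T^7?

[[2, −1], [3, −2]]

T² = I (check: tr T = 0 and det T = −1), so T^7 = T since 7 is odd.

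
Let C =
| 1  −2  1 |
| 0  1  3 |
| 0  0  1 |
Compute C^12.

C = I + N where N = [[0, −2, 1], [0, 0, 3], [0, 0, 0]] is strictly upper-triangular, so N^3 = 0.
(I + N)^12 = I + 12·N + 66·N^2 = [[1, −24, −384], [0, 1, 36], [0, 0, 1]].

[[1, −24, −384], [0, 1, 36], [0, 0, 1]]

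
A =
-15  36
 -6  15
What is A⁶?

[[729, 0], [0, 729]]

tr A = 0 and det A = -9, so the characteristic polynomial is λ² − (0)λ + (-9) with roots -3 and 3.
Eigenvectors give P = [[3, 2], [1, 1]] with P⁻¹ = [[1, -2], [-1, 3]], and A = P·diag(-3, 3)·P⁻¹.
Then A⁶ = P·diag(729, 729)·P⁻¹ = [[2187, 1458], [729, 729]] · [[1, -2], [-1, 3]] = [[729, 0], [0, 729]].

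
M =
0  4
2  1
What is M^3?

[[8, 36], [18, 17]]

M^2 = [[8, 4], [2, 9]]
M^3 = [[8, 36], [18, 17]]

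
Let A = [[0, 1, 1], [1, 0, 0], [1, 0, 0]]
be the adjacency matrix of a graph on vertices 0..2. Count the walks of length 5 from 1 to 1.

The number of length-5 walks from vertex 1 to vertex 1 is entry (1,1) of A^5, where A is the adjacency matrix.
A^2 = [[2, 0, 0], [0, 1, 1], [0, 1, 1]]
A^3 = [[0, 2, 2], [2, 0, 0], [2, 0, 0]]
A^4 = [[4, 0, 0], [0, 2, 2], [0, 2, 2]]
A^5 = [[0, 4, 4], [4, 0, 0], [4, 0, 0]]

0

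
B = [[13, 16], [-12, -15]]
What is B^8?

[[-19679, -26240], [19680, 26241]]

tr B = -2 and det B = -3, so the characteristic polynomial is λ² − (-2)λ + (-3) with roots 1 and -3.
Eigenvectors give P = [[4, -1], [-3, 1]] with P⁻¹ = [[1, 1], [3, 4]], and B = P·diag(1, -3)·P⁻¹.
Then B^8 = P·diag(1, 6561)·P⁻¹ = [[4, -6561], [-3, 6561]] · [[1, 1], [3, 4]] = [[-19679, -26240], [19680, 26241]].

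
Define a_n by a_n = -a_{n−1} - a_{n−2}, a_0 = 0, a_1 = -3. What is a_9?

0

With companion matrix M = [[-1, -1], [1, 0]], [a_n, a_{n−1}]ᵀ = M·[a_{n−1}, a_{n−2}]ᵀ, so [a_9, a_8]ᵀ = M^8·[a_1, a_0]ᵀ.
M^8 = [[0, 1], [-1, -1]], giving [a_9, a_8]ᵀ = [[0], [3]].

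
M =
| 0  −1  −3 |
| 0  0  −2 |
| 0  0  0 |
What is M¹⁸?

M is strictly triangular, hence nilpotent: M³ = 0, so M¹⁸ = 0.

[[0, 0, 0], [0, 0, 0], [0, 0, 0]]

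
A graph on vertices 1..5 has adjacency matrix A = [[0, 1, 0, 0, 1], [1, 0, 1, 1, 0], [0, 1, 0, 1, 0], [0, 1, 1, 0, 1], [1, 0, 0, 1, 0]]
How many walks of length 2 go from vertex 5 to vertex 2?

2

The number of length-2 walks from vertex 5 to vertex 2 is entry (5,2) of A², where A is the adjacency matrix.
A² = [[2, 0, 1, 2, 0], [0, 3, 1, 1, 2], [1, 1, 2, 1, 1], [2, 1, 1, 3, 0], [0, 2, 1, 0, 2]]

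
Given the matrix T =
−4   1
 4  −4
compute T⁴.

T² = [[20, −8], [−32, 20]]
T³ = [[−112, 52], [208, −112]]
T⁴ = [[656, −320], [−1280, 656]]

[[656, −320], [−1280, 656]]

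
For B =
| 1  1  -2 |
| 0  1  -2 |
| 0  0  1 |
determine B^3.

B = I + N where N = [[0, 1, -2], [0, 0, -2], [0, 0, 0]] is strictly upper-triangular, so N^3 = 0.
(I + N)^3 = I + 3·N + 3·N^2 = [[1, 3, -12], [0, 1, -6], [0, 0, 1]].

[[1, 3, -12], [0, 1, -6], [0, 0, 1]]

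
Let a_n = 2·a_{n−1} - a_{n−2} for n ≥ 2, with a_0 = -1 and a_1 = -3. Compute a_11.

-23

With companion matrix Q = [[2, -1], [1, 0]], [a_n, a_{n−1}]ᵀ = Q·[a_{n−1}, a_{n−2}]ᵀ, so [a_11, a_10]ᵀ = Q¹⁰·[a_1, a_0]ᵀ.
Q¹⁰ = [[11, -10], [10, -9]], giving [a_11, a_10]ᵀ = [[-23], [-21]].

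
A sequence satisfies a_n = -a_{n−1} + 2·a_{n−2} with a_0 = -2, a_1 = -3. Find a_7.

-45

With companion matrix T = [[-1, 2], [1, 0]], [a_n, a_{n−1}]ᵀ = T·[a_{n−1}, a_{n−2}]ᵀ, so [a_7, a_6]ᵀ = T^6·[a_1, a_0]ᵀ.
T^6 = [[43, -42], [-21, 22]], giving [a_7, a_6]ᵀ = [[-45], [19]].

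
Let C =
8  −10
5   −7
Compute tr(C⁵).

211

tr C = 1 and det C = −6, so the characteristic polynomial is λ² − (1)λ + (−6) with roots 3 and −2.
Eigenvectors give P = [[−2, −1], [−1, −1]] with P⁻¹ = [[−1, 1], [1, −2]], and C = P·diag(3, −2)·P⁻¹.
Then C⁵ = P·diag(243, −32)·P⁻¹ = [[−486, 32], [−243, 32]] · [[−1, 1], [1, −2]] = [[518, −550], [275, −307]].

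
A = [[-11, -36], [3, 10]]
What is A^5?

tr A = -1 and det A = -2, so the characteristic polynomial is λ² − (-1)λ + (-2) with roots 1 and -2.
Eigenvectors give P = [[-3, 4], [1, -1]] with P⁻¹ = [[1, 4], [1, 3]], and A = P·diag(1, -2)·P⁻¹.
Then A^5 = P·diag(1, -32)·P⁻¹ = [[-3, -128], [1, 32]] · [[1, 4], [1, 3]] = [[-131, -396], [33, 100]].

[[-131, -396], [33, 100]]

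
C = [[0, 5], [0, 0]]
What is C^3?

C is strictly triangular, hence nilpotent: C^2 = 0, so C^3 = 0.

[[0, 0], [0, 0]]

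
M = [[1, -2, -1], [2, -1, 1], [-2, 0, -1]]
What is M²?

[[-1, 0, -2], [-2, -3, -4], [0, 4, 3]]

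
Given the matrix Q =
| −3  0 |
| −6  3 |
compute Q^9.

[[−19683, 0], [−39366, 19683]]

tr Q = 0 and det Q = −9, so the characteristic polynomial is λ² − (0)λ + (−9) with roots 3 and −3.
Eigenvectors give P = [[0, 1], [−1, 1]] with P⁻¹ = [[1, −1], [1, 0]], and Q = P·diag(3, −3)·P⁻¹.
Then Q^9 = P·diag(19683, −19683)·P⁻¹ = [[0, −19683], [−19683, −19683]] · [[1, −1], [1, 0]] = [[−19683, 0], [−39366, 19683]].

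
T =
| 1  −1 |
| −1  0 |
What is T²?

[[2, −1], [−1, 1]]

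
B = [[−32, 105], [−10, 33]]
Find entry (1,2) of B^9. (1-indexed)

424095

tr B = 1 and det B = −6, so the characteristic polynomial is λ² − (1)λ + (−6) with roots 3 and −2.
Eigenvectors give P = [[−3, −7], [−1, −2]] with P⁻¹ = [[2, −7], [−1, 3]], and B = P·diag(3, −2)·P⁻¹.
Then B^9 = P·diag(19683, −512)·P⁻¹ = [[−59049, 3584], [−19683, 1024]] · [[2, −7], [−1, 3]] = [[−121682, 424095], [−40390, 140853]].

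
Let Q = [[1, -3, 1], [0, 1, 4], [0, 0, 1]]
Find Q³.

Q = I + N where N = [[0, -3, 1], [0, 0, 4], [0, 0, 0]] is strictly upper-triangular, so N³ = 0.
(I + N)³ = I + 3·N + 3·N² = [[1, -9, -33], [0, 1, 12], [0, 0, 1]].

[[1, -9, -33], [0, 1, 12], [0, 0, 1]]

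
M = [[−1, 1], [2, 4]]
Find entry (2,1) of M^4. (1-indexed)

M^2 = [[3, 3], [6, 18]]
M^3 = [[3, 15], [30, 78]]
M^4 = [[27, 63], [126, 342]]

126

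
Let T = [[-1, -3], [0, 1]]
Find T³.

T² = I (check: tr T = 0 and det T = -1), so T³ = T since 3 is odd.

[[-1, -3], [0, 1]]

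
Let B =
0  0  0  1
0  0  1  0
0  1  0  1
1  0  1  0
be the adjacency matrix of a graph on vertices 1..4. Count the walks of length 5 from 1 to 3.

0

The number of length-5 walks from vertex 1 to vertex 3 is entry (1,3) of B⁵, where B is the adjacency matrix.
B² = [[1, 0, 1, 0], [0, 1, 0, 1], [1, 0, 2, 0], [0, 1, 0, 2]]
B³ = [[0, 1, 0, 2], [1, 0, 2, 0], [0, 2, 0, 3], [2, 0, 3, 0]]
B⁴ = [[2, 0, 3, 0], [0, 2, 0, 3], [3, 0, 5, 0], [0, 3, 0, 5]]
B⁵ = [[0, 3, 0, 5], [3, 0, 5, 0], [0, 5, 0, 8], [5, 0, 8, 0]]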